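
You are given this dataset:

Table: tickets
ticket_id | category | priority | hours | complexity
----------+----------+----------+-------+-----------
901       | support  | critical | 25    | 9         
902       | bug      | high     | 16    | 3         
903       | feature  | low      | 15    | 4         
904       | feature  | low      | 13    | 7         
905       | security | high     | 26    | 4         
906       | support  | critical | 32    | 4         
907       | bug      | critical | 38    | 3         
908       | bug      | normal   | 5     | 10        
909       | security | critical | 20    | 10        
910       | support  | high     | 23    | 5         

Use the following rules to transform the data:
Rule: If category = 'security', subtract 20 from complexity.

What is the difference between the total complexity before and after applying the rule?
40

Step 1: Original sum of complexity = 59
Step 2: 2 records have category = 'security'
Step 3: Each affected record changes by -20
Step 4: Total change = 2 × -20 = -40
Step 5: New sum = 59 + -40 = 19
Step 6: Difference = |19 - 59| = 40
        (Sum decreased by 40)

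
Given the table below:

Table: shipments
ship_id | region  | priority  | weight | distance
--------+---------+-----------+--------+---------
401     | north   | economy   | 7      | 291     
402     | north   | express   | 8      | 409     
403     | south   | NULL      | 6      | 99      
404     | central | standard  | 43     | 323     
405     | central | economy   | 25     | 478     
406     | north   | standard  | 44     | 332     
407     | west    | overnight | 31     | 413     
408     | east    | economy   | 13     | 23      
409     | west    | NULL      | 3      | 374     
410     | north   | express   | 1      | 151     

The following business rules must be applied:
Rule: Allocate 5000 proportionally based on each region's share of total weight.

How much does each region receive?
central: 1878.45, east: 359.12, north: 1657.46, south: 165.75, west: 939.23

Step 1: Calculate total weight = 181
Step 2: Calculate each region's proportion:
  central: 68/181 = 37.57% → 1878.45
  east: 13/181 = 7.18% → 359.12
  north: 60/181 = 33.15% → 1657.46
  south: 6/181 = 3.31% → 165.75
  west: 34/181 = 18.78% → 939.23
Step 3: Verify: sum of allocations ≈ 5000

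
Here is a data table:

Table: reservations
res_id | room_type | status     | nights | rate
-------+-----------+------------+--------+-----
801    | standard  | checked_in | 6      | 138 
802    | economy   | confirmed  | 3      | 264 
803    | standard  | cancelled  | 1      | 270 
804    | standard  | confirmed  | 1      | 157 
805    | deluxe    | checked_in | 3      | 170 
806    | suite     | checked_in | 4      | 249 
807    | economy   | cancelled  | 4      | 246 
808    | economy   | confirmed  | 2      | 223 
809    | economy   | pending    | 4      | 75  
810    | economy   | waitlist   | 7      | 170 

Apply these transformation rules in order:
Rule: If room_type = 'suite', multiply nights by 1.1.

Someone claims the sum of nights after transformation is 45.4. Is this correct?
No, the correct result is 35.4.

Step 1: Calculate the correct sum after transformation
Step 2: Apply multiplier 1.1 to records where room_type = 'suite'
Step 3: Correct result = 35.4
Step 4: Claimed result = 45.4
Step 5: 35.4 ≠ 45.4
Conclusion: The claimed result is incorrect. The correct answer is 35.4.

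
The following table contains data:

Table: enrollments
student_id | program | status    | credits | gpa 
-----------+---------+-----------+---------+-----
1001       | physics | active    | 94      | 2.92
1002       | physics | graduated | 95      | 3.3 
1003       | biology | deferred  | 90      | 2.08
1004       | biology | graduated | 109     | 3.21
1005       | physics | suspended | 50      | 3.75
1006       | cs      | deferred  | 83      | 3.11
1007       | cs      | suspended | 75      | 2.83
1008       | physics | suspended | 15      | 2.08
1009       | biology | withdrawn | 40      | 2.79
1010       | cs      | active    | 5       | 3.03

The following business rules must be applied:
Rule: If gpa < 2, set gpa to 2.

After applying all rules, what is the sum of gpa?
29.1

Step 1: 0 records have gpa < 2
Step 2: These records originally summed to 0
Step 3: After setting to minimum: 0 × 2 = 0
Step 4: Unaffected records sum: 29.1
Step 5: Final sum = 0 + 29.1 = 29.1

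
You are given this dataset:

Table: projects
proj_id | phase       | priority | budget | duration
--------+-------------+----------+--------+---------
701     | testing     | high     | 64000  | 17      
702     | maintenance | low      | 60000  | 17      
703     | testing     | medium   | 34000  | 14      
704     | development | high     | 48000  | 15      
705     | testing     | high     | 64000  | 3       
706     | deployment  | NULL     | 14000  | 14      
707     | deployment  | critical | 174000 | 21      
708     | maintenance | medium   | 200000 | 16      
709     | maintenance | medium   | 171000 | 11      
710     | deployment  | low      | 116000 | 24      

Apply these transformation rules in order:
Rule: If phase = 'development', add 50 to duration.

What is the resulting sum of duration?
202

Step 1: Count records where phase = 'development': 1
Step 2: Total bonus added: 1 × 50 = 50
Step 3: Original sum of duration: 152
Step 4: Final sum = 152 + 50 = 202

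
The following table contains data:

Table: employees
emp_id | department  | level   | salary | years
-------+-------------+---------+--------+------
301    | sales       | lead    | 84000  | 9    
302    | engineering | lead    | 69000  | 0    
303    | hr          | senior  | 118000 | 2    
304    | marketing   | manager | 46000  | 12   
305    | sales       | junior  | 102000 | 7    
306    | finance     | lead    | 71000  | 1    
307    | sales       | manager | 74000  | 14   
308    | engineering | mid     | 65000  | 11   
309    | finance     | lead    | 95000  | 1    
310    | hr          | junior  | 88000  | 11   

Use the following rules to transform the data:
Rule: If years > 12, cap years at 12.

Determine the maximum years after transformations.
12

Step 1: Original maximum years = 14
Step 2: Apply cap at 12
Step 3: 1 records had years > 12 and were capped
Step 4: Maximum after transformation = 12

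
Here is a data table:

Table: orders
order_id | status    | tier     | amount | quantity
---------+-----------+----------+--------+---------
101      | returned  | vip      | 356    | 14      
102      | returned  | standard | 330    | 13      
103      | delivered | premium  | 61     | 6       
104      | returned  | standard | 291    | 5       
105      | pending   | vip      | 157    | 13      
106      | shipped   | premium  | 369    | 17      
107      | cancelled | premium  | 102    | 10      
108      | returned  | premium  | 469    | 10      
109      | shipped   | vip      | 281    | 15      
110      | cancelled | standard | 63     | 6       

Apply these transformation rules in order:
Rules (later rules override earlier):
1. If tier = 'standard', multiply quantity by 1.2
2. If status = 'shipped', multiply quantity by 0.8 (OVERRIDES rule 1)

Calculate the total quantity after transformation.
107.4

Step 1: Rule 2 takes priority for records with status = 'shipped'
  - 2 records: 32 × 0.8 = 25.6
Step 2: Rule 1 applies to remaining records with tier = 'standard'
  - 3 records: 24 × 1.2 = 28.8
Step 3: Other records unchanged: 53
Step 4: Final sum = 25.6 + 28.8 + 53 = 107.4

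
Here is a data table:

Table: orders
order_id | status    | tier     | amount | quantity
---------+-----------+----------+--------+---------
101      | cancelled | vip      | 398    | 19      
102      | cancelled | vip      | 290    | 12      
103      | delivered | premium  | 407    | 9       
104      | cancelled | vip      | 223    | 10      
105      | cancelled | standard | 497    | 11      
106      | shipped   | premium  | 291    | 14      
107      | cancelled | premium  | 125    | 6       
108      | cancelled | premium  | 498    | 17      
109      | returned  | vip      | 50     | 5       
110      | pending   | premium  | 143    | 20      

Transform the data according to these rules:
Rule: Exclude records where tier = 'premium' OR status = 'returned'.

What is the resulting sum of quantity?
52

Step 1: Find records where tier = 'premium' OR status = 'returned'
Step 2: 6 records match, summing to 71
Step 3: Original sum: 123
Step 4: Remaining sum = 123 - 71 = 52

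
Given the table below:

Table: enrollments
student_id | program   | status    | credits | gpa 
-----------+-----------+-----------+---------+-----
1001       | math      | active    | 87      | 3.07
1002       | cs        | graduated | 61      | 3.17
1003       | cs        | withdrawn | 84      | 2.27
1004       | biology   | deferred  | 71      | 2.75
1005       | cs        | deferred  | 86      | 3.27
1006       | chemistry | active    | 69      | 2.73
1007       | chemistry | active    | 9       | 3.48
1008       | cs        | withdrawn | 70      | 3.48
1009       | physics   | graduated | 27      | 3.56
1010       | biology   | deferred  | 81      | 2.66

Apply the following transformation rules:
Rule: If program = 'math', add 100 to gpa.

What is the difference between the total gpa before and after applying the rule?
100.0

Step 1: Original sum of gpa = 30.44
Step 2: 1 records have program = 'math'
Step 3: Each affected record changes by 100
Step 4: Total change = 1 × 100 = 100
Step 5: New sum = 30.44 + 100 = 130.44
Step 6: Difference = |130.44 - 30.44| = 100.0
        (Sum increased by 100.0)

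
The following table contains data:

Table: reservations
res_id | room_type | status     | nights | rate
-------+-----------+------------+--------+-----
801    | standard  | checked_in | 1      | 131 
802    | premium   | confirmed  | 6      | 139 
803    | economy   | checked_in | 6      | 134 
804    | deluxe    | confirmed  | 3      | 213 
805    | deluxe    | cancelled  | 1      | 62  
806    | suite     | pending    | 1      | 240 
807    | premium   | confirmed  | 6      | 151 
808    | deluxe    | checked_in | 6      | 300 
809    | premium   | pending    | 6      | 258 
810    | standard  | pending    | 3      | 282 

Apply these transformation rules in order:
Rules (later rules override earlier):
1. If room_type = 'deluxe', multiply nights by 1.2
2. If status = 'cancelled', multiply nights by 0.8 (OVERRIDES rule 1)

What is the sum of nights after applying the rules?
40.6

Step 1: Rule 2 takes priority for records with status = 'cancelled'
  - 1 records: 1 × 0.8 = 0.8
Step 2: Rule 1 applies to remaining records with room_type = 'deluxe'
  - 2 records: 9 × 1.2 = 10.8
Step 3: Other records unchanged: 29
Step 4: Final sum = 0.8 + 10.8 + 29 = 40.6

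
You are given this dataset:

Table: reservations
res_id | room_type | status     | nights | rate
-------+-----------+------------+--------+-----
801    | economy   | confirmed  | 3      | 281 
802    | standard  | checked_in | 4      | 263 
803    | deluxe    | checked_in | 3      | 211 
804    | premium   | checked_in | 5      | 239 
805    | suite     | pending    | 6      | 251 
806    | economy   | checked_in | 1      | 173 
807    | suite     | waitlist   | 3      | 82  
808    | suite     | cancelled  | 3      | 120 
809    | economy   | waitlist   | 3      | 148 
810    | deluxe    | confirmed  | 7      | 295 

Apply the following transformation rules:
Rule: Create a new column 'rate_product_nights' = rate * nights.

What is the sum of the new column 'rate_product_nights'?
8517

Step 1: For each record, compute rate * nights
Example calculations:
  281 * 3 = 843
  263 * 4 = 1052
  211 * 3 = 633
  ...
Step 2: Sum all derived values
Step 3: Total = 8517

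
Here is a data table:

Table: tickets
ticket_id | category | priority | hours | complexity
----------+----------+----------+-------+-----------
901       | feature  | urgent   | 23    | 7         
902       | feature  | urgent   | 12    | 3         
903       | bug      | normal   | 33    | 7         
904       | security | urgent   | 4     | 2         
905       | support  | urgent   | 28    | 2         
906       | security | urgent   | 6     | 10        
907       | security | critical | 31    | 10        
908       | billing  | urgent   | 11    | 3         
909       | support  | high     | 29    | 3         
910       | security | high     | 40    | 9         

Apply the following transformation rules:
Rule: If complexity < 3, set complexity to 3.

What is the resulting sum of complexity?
58

Step 1: 2 records have complexity < 3
Step 2: These records originally summed to 4
Step 3: After setting to minimum: 2 × 3 = 6
Step 4: Unaffected records sum: 52
Step 5: Final sum = 6 + 52 = 58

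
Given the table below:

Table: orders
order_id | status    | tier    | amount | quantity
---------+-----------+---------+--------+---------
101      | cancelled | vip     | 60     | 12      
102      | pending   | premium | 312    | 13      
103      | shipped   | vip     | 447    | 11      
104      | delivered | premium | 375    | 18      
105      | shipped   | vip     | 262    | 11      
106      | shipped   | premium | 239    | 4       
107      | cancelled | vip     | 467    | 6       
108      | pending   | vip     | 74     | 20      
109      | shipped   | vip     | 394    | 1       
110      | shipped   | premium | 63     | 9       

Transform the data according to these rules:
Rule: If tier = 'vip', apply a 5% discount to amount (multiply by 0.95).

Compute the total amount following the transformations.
2607.8

Step 1: Records with tier = 'vip' have total amount = 1704
Step 2: Apply multiplier: 1704 × 0.95 = 1618.8
Step 3: Other records total: 989
Step 4: Final sum = 1618.8 + 989 = 2607.8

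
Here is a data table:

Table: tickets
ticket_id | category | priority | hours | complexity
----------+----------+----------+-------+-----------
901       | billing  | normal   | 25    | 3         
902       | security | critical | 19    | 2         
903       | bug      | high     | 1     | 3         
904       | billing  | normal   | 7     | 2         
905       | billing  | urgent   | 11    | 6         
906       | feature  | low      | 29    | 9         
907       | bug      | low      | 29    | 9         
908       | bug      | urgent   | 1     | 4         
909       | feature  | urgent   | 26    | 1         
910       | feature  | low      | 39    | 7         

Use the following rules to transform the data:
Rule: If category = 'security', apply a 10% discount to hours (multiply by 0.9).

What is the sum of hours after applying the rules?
185.1

Step 1: Records with category = 'security' have total hours = 19
Step 2: Apply multiplier: 19 × 0.9 = 17.1
Step 3: Other records total: 168
Step 4: Final sum = 17.1 + 168 = 185.1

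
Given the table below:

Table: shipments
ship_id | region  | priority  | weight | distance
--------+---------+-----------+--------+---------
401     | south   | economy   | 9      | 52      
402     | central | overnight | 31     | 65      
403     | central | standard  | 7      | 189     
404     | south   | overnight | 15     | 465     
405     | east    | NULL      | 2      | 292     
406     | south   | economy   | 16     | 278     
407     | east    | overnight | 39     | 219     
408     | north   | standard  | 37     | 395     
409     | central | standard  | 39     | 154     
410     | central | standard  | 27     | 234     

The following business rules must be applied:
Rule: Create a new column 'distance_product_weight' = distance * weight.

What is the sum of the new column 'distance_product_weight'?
51293

Step 1: For each record, compute distance * weight
Example calculations:
  52 * 9 = 468
  65 * 31 = 2015
  189 * 7 = 1323
  ...
Step 2: Sum all derived values
Step 3: Total = 51293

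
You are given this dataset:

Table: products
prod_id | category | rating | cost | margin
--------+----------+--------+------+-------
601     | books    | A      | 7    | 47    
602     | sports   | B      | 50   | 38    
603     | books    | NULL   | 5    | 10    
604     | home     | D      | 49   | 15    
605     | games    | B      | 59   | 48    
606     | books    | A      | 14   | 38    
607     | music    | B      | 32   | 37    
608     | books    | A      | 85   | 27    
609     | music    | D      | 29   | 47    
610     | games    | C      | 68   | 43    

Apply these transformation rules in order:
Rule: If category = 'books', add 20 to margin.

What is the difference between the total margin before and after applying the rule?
80

Step 1: Original sum of margin = 350
Step 2: 4 records have category = 'books'
Step 3: Each affected record changes by 20
Step 4: Total change = 4 × 20 = 80
Step 5: New sum = 350 + 80 = 430
Step 6: Difference = |430 - 350| = 80
        (Sum increased by 80)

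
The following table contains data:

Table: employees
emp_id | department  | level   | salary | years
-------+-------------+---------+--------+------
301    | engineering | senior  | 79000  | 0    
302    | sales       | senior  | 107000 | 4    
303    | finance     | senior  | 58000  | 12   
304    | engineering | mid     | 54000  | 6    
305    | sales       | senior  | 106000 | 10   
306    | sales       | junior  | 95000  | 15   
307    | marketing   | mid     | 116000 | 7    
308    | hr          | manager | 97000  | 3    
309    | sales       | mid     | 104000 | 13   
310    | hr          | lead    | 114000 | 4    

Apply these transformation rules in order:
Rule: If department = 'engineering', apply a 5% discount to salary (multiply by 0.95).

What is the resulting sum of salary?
923350.0

Step 1: Records with department = 'engineering' have total salary = 133000
Step 2: Apply multiplier: 133000 × 0.95 = 126350.0
Step 3: Other records total: 797000
Step 4: Final sum = 126350.0 + 797000 = 923350.0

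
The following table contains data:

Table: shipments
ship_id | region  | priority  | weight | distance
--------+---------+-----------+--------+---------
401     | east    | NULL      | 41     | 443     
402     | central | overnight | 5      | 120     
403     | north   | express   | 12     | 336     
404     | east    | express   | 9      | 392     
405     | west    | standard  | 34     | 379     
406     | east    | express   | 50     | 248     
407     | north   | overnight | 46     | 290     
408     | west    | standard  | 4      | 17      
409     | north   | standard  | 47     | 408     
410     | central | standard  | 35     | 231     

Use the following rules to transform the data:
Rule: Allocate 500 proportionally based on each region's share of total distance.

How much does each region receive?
central: 61.28, east: 189.07, north: 180.52, west: 69.13

Step 1: Calculate total distance = 2864
Step 2: Calculate each region's proportion:
  central: 351/2864 = 12.26% → 61.28
  east: 1083/2864 = 37.81% → 189.07
  north: 1034/2864 = 36.10% → 180.52
  west: 396/2864 = 13.83% → 69.13
Step 3: Verify: sum of allocations ≈ 500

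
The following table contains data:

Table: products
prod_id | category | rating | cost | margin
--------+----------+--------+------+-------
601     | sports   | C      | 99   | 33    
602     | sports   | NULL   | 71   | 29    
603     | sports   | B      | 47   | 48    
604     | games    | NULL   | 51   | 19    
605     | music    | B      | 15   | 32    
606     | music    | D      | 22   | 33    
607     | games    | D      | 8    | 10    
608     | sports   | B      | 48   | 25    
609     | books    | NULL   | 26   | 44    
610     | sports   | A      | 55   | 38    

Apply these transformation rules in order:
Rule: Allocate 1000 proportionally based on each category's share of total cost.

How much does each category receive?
books: 58.82, games: 133.48, music: 83.71, sports: 723.98

Step 1: Calculate total cost = 442
Step 2: Calculate each category's proportion:
  books: 26/442 = 5.88% → 58.82
  games: 59/442 = 13.35% → 133.48
  music: 37/442 = 8.37% → 83.71
  sports: 320/442 = 72.40% → 723.98
Step 3: Verify: sum of allocations ≈ 1000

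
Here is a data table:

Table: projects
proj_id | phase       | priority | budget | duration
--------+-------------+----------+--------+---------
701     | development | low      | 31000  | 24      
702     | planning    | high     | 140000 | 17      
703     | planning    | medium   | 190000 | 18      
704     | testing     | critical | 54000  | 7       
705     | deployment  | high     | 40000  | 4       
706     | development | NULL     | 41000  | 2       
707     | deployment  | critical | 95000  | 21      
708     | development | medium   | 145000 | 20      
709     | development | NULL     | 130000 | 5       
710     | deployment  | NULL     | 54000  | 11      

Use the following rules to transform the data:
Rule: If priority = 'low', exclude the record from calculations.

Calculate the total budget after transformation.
889000

Step 1: Identify records where priority = 'low'
Step 2: The excluded records sum to 31000
Step 3: Original total budget = 920000
Step 4: Remaining total = 920000 - 31000 = 889000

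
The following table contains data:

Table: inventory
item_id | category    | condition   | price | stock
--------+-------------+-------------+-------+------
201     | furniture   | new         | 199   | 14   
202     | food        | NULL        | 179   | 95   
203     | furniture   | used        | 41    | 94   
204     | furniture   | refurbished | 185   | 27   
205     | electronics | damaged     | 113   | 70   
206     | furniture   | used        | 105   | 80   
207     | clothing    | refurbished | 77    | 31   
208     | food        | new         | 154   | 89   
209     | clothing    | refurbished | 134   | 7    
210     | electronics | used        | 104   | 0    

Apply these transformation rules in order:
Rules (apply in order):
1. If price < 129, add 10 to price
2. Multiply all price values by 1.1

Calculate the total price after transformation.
1475.1

Step 1: Apply Rule 1 - Add 10 to records with price < 129
  - 5 records affected: 440 + (5 × 10) = 490
  - Unaffected records: 851
  - Sum after Rule 1: 1341
Step 2: Apply Rule 2 - Multiply all by 1.1
  - 1341 × 1.1 = 1475.1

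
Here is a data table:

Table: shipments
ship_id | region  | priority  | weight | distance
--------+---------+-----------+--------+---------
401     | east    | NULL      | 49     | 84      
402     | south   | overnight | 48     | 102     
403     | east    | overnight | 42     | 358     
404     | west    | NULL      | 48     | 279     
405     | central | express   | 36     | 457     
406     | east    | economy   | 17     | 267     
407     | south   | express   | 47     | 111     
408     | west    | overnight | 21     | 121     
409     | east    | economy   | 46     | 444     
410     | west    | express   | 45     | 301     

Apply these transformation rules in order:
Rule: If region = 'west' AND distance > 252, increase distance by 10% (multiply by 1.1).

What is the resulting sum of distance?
2582.0

Step 1: Find records where region = 'west' AND distance > 252
Step 2: 2 records match, summing to 580
Step 3: After multiplier: 580 × 1.1 = 638.0
Step 4: Unaffected records sum: 1944
Step 5: Final sum = 638.0 + 1944 = 2582.0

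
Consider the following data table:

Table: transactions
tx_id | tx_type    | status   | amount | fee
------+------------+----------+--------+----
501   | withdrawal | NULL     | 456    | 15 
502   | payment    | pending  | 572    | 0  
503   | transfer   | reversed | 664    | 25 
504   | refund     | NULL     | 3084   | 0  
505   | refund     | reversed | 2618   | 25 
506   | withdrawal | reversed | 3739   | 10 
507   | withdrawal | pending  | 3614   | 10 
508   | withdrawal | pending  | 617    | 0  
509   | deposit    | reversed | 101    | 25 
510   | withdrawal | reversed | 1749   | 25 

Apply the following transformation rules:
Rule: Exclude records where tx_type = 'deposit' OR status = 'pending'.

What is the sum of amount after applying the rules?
12310

Step 1: Find records where tx_type = 'deposit' OR status = 'pending'
Step 2: 4 records match, summing to 4904
Step 3: Original sum: 17214
Step 4: Remaining sum = 17214 - 4904 = 12310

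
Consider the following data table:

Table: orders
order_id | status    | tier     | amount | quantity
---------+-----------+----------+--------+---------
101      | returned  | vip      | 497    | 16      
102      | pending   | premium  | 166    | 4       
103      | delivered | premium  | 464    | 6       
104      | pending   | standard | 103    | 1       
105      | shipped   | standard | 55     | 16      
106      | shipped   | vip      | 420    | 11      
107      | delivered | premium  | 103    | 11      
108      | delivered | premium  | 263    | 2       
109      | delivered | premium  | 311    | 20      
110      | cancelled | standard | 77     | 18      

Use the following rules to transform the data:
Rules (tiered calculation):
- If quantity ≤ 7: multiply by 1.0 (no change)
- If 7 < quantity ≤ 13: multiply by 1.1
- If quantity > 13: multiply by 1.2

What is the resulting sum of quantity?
121.2

Step 1: Tier 1 (quantity ≤ 7): 4 records, sum = 13 × 1.0 = 13.0
Step 2: Tier 2 (7 < quantity ≤ 13): 2 records, sum = 22 × 1.1 = 24.2
Step 3: Tier 3 (quantity > 13): 4 records, sum = 70 × 1.2 = 84.0
Step 4: Final sum = 13.0 + 24.2 + 84.0 = 121.2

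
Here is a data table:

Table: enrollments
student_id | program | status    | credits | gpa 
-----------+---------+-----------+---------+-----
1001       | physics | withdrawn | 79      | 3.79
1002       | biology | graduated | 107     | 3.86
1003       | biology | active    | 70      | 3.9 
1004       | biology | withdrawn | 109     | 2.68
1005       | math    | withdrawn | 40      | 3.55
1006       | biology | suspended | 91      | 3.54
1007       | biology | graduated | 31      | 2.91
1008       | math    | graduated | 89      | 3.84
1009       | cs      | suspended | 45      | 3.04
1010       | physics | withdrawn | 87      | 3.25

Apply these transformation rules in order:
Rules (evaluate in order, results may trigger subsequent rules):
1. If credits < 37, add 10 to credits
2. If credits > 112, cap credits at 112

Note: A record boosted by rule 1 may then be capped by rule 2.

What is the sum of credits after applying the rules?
758

Step 1: Apply rule 1 to records with credits < 37
  - 1 records get bonus of 10
  - Of these, 0 records then exceed 112 and get capped
Step 2: Apply rule 2 to records with credits > 112
  - 0 records (original) are capped
Step 3: Calculate final sum = 758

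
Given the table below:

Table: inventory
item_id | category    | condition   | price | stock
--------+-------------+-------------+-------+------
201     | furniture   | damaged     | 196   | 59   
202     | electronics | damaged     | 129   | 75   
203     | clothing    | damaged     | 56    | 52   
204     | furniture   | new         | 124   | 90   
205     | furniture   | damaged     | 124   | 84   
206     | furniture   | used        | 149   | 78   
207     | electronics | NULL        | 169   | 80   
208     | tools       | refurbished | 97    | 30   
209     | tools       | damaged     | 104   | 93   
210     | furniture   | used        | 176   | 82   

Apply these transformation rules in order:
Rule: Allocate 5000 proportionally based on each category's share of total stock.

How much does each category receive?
clothing: 359.61, electronics: 1071.92, furniture: 2717.84, tools: 850.62

Step 1: Calculate total stock = 723
Step 2: Calculate each category's proportion:
  clothing: 52/723 = 7.19% → 359.61
  electronics: 155/723 = 21.44% → 1071.92
  furniture: 393/723 = 54.36% → 2717.84
  tools: 123/723 = 17.01% → 850.62
Step 3: Verify: sum of allocations ≈ 5000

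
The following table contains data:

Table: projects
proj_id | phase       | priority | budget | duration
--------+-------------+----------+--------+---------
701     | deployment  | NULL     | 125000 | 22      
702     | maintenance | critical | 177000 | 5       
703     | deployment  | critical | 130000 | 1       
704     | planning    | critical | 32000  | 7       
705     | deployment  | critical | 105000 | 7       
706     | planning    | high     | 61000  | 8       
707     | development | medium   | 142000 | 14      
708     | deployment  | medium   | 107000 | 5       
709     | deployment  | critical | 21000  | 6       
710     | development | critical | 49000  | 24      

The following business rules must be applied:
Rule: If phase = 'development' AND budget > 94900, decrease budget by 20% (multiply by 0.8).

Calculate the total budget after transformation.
920600.0

Step 1: Find records where phase = 'development' AND budget > 94900
Step 2: 1 records match, summing to 142000
Step 3: After multiplier: 142000 × 0.8 = 113600.0
Step 4: Unaffected records sum: 807000
Step 5: Final sum = 113600.0 + 807000 = 920600.0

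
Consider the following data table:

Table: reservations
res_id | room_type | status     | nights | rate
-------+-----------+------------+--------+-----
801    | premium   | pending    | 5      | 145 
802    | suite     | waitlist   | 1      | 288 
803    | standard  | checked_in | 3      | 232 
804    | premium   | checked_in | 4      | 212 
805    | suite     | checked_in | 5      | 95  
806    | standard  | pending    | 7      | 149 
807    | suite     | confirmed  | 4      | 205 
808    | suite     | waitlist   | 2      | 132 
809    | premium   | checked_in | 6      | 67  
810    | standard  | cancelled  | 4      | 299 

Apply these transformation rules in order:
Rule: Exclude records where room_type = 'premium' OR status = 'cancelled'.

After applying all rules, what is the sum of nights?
22

Step 1: Find records where room_type = 'premium' OR status = 'cancelled'
Step 2: 4 records match, summing to 19
Step 3: Original sum: 41
Step 4: Remaining sum = 41 - 19 = 22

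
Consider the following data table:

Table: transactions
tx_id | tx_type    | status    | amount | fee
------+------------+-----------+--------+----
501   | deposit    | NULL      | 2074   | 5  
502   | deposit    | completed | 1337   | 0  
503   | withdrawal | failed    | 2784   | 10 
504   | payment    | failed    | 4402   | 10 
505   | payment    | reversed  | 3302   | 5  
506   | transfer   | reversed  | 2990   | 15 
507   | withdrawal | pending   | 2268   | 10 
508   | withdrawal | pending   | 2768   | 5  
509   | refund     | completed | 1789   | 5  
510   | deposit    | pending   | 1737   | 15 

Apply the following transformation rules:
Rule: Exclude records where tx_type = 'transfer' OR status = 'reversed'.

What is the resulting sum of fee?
60

Step 1: Find records where tx_type = 'transfer' OR status = 'reversed'
Step 2: 2 records match, summing to 20
Step 3: Original sum: 80
Step 4: Remaining sum = 80 - 20 = 60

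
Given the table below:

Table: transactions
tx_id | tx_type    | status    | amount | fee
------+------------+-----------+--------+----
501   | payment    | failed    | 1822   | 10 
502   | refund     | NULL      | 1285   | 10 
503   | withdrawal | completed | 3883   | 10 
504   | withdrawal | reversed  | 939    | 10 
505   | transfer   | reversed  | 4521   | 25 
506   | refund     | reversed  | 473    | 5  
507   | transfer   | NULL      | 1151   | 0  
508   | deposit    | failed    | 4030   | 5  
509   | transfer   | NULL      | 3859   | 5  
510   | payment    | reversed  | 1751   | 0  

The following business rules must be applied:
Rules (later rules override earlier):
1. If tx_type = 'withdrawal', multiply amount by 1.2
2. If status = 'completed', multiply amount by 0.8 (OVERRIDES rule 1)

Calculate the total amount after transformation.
23125.2

Step 1: Rule 2 takes priority for records with status = 'completed'
  - 1 records: 3883 × 0.8 = 3106.4
Step 2: Rule 1 applies to remaining records with tx_type = 'withdrawal'
  - 1 records: 939 × 1.2 = 1126.8
Step 3: Other records unchanged: 18892
Step 4: Final sum = 3106.4 + 1126.8 + 18892 = 23125.2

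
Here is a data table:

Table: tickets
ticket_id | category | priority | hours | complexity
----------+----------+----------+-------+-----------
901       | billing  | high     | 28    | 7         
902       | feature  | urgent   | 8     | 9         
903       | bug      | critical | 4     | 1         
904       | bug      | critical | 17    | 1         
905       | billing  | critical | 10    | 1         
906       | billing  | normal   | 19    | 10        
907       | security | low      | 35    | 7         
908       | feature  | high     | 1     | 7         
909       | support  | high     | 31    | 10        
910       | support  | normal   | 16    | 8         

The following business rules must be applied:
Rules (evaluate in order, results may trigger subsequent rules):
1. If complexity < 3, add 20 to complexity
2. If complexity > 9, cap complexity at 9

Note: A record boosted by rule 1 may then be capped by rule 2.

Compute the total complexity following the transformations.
83

Step 1: Apply rule 1 to records with complexity < 3
  - 3 records get bonus of 20
  - Of these, 3 records then exceed 9 and get capped
Step 2: Apply rule 2 to records with complexity > 9
  - 2 records (original) are capped
Step 3: Calculate final sum = 83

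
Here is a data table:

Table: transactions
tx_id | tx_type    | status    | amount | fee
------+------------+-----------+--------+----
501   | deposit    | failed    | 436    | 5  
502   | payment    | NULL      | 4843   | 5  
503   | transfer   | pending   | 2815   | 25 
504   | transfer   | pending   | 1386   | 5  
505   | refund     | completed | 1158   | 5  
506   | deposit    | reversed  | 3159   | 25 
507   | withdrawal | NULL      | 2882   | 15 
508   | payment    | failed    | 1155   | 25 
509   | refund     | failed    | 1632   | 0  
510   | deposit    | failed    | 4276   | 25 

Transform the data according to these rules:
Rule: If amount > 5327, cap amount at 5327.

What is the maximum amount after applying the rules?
4843

Step 1: Original maximum amount = 4843
Step 2: Check cap of 5327 against maximum
Step 3: No records exceed the cap (max 4843 <= cap 5327), so no capping applies
Step 4: Maximum after transformation = 4843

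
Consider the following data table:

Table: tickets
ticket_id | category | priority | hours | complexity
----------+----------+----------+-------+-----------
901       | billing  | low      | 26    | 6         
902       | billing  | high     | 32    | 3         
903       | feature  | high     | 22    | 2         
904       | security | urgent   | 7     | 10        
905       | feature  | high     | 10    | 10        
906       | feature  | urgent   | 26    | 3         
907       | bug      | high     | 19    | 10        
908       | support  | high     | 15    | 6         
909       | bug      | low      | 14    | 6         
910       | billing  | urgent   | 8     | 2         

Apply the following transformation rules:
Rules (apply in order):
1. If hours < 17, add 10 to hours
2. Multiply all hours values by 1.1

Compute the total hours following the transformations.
251.9

Step 1: Apply Rule 1 - Add 10 to records with hours < 17
  - 5 records affected: 54 + (5 × 10) = 104
  - Unaffected records: 125
  - Sum after Rule 1: 229
Step 2: Apply Rule 2 - Multiply all by 1.1
  - 229 × 1.1 = 251.9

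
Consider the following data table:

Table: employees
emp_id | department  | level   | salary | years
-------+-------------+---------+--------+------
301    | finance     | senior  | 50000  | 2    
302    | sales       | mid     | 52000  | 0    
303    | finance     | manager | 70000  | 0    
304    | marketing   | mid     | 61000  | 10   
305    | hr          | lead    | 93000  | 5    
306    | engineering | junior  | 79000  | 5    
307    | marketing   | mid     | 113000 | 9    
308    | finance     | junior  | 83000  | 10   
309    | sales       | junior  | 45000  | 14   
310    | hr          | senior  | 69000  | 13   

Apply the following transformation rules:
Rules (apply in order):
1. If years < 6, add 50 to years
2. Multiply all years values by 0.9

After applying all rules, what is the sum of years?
286.2

Step 1: Apply Rule 1 - Add 50 to records with years < 6
  - 5 records affected: 12 + (5 × 50) = 262
  - Unaffected records: 56
  - Sum after Rule 1: 318
Step 2: Apply Rule 2 - Multiply all by 0.9
  - 318 × 0.9 = 286.2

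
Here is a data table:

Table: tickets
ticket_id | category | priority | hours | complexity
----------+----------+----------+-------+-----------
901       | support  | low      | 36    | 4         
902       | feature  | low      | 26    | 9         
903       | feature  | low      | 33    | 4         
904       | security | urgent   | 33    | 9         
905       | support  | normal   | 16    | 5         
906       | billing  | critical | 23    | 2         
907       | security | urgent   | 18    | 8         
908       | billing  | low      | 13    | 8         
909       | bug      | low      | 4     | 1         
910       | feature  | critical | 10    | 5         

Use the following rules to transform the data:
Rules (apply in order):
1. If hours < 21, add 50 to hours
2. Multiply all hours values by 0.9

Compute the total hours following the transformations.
415.8

Step 1: Apply Rule 1 - Add 50 to records with hours < 21
  - 5 records affected: 61 + (5 × 50) = 311
  - Unaffected records: 151
  - Sum after Rule 1: 462
Step 2: Apply Rule 2 - Multiply all by 0.9
  - 462 × 0.9 = 415.8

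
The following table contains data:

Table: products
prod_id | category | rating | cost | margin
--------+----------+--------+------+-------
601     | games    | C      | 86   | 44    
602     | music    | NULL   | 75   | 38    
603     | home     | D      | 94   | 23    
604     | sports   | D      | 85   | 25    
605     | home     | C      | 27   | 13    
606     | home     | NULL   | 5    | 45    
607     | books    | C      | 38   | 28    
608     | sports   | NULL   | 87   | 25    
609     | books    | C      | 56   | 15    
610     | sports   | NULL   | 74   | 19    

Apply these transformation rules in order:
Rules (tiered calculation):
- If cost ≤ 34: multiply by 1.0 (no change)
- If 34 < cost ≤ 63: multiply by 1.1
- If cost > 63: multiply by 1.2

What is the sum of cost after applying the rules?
736.6

Step 1: Tier 1 (cost ≤ 34): 2 records, sum = 32 × 1.0 = 32.0
Step 2: Tier 2 (34 < cost ≤ 63): 2 records, sum = 94 × 1.1 = 103.4
Step 3: Tier 3 (cost > 63): 6 records, sum = 501 × 1.2 = 601.2
Step 4: Final sum = 32.0 + 103.4 + 601.2 = 736.6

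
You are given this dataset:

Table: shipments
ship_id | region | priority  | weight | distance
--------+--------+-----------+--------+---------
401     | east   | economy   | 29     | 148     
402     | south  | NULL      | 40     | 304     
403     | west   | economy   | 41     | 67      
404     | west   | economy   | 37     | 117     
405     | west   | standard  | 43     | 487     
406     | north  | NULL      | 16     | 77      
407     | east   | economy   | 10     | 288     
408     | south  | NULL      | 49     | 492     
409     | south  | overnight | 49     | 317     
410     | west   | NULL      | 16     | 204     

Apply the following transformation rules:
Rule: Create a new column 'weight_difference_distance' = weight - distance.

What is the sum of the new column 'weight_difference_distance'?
-2171

Step 1: For each record, compute weight - distance
Example calculations:
  29 - 148 = -119
  40 - 304 = -264
  41 - 67 = -26
  ...
Step 2: Sum all derived values
Step 3: Total = -2171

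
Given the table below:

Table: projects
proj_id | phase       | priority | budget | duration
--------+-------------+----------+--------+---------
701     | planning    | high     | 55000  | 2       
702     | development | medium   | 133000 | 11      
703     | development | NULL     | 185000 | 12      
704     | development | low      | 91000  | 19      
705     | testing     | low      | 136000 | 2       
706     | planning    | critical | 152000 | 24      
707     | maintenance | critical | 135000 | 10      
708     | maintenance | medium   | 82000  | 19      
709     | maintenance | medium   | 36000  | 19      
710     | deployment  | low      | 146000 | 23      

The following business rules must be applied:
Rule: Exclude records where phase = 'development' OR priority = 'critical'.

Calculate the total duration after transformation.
65

Step 1: Find records where phase = 'development' OR priority = 'critical'
Step 2: 5 records match, summing to 76
Step 3: Original sum: 141
Step 4: Remaining sum = 141 - 76 = 65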